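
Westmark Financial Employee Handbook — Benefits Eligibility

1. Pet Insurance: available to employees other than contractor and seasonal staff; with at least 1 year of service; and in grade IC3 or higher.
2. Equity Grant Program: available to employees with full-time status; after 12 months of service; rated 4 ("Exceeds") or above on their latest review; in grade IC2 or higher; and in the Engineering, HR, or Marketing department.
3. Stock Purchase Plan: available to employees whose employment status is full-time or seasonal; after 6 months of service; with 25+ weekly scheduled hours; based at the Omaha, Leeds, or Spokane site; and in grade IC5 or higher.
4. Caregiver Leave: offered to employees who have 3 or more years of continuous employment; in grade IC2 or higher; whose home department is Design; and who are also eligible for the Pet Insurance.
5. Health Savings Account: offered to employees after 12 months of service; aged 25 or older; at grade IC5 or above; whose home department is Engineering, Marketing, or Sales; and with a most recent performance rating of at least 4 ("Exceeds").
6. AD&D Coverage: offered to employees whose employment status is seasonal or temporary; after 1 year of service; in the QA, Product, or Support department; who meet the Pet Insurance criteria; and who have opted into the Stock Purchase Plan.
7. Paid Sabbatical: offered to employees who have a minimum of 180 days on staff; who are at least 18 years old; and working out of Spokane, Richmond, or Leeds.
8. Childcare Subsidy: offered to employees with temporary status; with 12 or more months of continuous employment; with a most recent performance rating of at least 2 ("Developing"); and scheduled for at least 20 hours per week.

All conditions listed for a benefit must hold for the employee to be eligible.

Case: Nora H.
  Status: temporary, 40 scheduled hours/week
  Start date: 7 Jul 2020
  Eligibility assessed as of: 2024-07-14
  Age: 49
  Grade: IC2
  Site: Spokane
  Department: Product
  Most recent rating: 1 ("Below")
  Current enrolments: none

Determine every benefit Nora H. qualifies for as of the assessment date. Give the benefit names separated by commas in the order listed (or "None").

Paid Sabbatical

Service from 7 Jul 2020 to 2024-07-14: 1468 days.
Pet Insurance — status temporary ✓ (not excluded); service 1468 days ≥ 1 year (≈365 days) ✓; grade IC2 < IC3 ✗ → not eligible.
Equity Grant Program — status temporary ✗ (requires full-time) → not eligible.
Stock Purchase Plan — status temporary ✗ (requires full-time or seasonal) → not eligible.
Caregiver Leave — service 1468 days ≥ 3 years (≈1095 days) ✓; grade IC2 ≥ IC2 ✓; dept Product ✗ → not eligible.
Health Savings Account — service 1468 days ≥ 12 months (≈360 days) ✓; age 49 ≥ 25 ✓; grade IC2 < IC5 ✗ → not eligible.
AD&D Coverage — status temporary ✓; service 1468 days ≥ 1 year (≈365 days) ✓; dept Product ✓; not eligible for Pet Insurance ✗ → not eligible.
Paid Sabbatical — service 1468 days ≥ 180 days ✓; age 49 ≥ 18 ✓; site Spokane ✓ → eligible.
Childcare Subsidy — status temporary ✓; service 1468 days ≥ 12 months (≈360 days) ✓; rating 1 < 2 ✗ → not eligible.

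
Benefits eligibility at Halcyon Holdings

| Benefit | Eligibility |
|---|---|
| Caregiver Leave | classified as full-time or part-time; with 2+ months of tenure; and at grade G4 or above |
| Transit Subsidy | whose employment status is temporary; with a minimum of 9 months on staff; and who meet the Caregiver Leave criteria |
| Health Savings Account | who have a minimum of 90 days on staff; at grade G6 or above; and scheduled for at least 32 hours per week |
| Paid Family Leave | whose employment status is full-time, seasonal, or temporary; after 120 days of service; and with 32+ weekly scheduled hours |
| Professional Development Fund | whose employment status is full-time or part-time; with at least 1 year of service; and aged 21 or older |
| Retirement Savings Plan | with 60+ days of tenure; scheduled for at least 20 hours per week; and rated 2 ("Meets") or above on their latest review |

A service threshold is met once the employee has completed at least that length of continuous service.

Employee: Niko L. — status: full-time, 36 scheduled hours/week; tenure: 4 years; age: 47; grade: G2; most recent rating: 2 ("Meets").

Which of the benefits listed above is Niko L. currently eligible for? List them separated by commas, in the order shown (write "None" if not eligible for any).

Paid Family Leave, Professional Development Fund, Retirement Savings Plan

Caregiver Leave — status full-time ✓; service 4 years ≥ 2 months (≈60 days) ✓; grade G2 < G4 ✗ → not eligible.
Transit Subsidy — status full-time ✗ (requires temporary) → not eligible.
Health Savings Account — service 4 years ≥ 90 days ✓; grade G2 < G6 ✗ → not eligible.
Paid Family Leave — status full-time ✓; service 4 years ≥ 120 days ✓; 36 hrs/wk ≥ 32 ✓ → eligible.
Professional Development Fund — status full-time ✓; service 4 years ≥ 1 year ✓; age 47 ≥ 21 ✓ → eligible.
Retirement Savings Plan — service 4 years ≥ 60 days ✓; 36 hrs/wk ≥ 20 ✓; rating 2 ≥ 2 ✓ → eligible.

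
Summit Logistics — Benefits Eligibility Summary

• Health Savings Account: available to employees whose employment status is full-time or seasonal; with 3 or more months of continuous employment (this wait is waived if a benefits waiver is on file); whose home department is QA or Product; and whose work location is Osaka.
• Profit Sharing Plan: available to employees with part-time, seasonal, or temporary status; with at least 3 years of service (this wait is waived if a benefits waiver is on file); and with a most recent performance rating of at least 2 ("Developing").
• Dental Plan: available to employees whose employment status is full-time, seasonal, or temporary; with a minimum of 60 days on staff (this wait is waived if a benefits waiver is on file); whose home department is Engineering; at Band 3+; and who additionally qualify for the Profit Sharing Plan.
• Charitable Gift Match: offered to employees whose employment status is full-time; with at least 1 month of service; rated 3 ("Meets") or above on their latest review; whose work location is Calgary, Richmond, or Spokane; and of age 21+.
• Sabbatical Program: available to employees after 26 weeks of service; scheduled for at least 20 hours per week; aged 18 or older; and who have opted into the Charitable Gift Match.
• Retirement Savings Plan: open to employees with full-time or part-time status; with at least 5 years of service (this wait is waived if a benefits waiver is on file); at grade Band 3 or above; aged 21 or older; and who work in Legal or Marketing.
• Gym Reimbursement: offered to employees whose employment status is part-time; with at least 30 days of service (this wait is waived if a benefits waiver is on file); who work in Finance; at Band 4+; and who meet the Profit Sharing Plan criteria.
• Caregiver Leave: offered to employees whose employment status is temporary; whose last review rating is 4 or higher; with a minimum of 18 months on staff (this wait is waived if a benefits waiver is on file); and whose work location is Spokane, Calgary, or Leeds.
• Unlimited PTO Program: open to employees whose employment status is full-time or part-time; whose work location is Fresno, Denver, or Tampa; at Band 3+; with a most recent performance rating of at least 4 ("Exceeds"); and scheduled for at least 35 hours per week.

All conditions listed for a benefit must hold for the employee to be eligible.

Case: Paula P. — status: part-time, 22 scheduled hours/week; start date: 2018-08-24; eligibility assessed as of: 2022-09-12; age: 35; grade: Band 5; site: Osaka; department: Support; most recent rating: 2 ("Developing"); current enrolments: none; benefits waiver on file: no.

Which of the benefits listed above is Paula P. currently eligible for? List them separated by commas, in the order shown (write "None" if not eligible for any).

Service from 2018-08-24 to 2022-09-12: 1480 days.
Health Savings Account — status part-time ✗ (requires full-time or seasonal) → not eligible.
Profit Sharing Plan — status part-time ✓; no waiver, service 1480 days ≥ 3 years (≈1095 days) ✓; rating 2 ≥ 2 ✓ → eligible.
Dental Plan — status part-time ✗ (requires full-time, seasonal, or temporary) → not eligible.
Charitable Gift Match — status part-time ✗ (requires full-time) → not eligible.
Sabbatical Program — service 1480 days ≥ 26 weeks (≈182 days) ✓; 22 hrs/wk ≥ 20 ✓; age 35 ≥ 18 ✓; not enrolled in Charitable Gift Match ✗ → not eligible.
Retirement Savings Plan — status part-time ✓; no waiver, service 1480 days < 5 years (≈1825 days) ✗ → not eligible.
Gym Reimbursement — status part-time ✓; no waiver, service 1480 days ≥ 30 days ✓; dept Support ✗ → not eligible.
Caregiver Leave — status part-time ✗ (requires temporary) → not eligible.
Unlimited PTO Program — status part-time ✓; site Osaka ✗ (not Fresno, Denver, or Tampa) → not eligible.

Profit Sharing Plan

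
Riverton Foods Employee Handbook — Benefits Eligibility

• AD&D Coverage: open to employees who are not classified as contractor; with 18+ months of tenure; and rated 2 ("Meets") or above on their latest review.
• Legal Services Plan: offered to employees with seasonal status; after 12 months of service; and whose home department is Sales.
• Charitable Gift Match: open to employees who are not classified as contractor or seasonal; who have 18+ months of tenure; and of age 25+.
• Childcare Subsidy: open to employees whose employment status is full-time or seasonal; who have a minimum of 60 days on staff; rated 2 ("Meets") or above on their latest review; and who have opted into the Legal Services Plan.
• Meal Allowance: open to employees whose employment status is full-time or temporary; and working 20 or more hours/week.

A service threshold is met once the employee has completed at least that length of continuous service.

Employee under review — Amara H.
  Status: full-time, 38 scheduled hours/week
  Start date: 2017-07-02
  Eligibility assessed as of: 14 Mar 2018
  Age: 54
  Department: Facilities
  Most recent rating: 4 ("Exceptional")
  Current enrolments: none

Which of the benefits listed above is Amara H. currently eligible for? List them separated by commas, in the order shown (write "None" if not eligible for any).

Service from 2017-07-02 to 14 Mar 2018: 255 days.
AD&D Coverage — status full-time ✓ (not excluded); service 255 days < 18 months (≈540 days) ✗ → not eligible.
Legal Services Plan — status full-time ✗ (requires seasonal) → not eligible.
Charitable Gift Match — status full-time ✓ (not excluded); service 255 days < 18 months (≈540 days) ✗ → not eligible.
Childcare Subsidy — status full-time ✓; service 255 days ≥ 60 days ✓; rating 4 ≥ 2 ✓; not enrolled in Legal Services Plan ✗ → not eligible.
Meal Allowance — status full-time ✓; 38 hrs/wk ≥ 20 ✓ → eligible.

Meal Allowance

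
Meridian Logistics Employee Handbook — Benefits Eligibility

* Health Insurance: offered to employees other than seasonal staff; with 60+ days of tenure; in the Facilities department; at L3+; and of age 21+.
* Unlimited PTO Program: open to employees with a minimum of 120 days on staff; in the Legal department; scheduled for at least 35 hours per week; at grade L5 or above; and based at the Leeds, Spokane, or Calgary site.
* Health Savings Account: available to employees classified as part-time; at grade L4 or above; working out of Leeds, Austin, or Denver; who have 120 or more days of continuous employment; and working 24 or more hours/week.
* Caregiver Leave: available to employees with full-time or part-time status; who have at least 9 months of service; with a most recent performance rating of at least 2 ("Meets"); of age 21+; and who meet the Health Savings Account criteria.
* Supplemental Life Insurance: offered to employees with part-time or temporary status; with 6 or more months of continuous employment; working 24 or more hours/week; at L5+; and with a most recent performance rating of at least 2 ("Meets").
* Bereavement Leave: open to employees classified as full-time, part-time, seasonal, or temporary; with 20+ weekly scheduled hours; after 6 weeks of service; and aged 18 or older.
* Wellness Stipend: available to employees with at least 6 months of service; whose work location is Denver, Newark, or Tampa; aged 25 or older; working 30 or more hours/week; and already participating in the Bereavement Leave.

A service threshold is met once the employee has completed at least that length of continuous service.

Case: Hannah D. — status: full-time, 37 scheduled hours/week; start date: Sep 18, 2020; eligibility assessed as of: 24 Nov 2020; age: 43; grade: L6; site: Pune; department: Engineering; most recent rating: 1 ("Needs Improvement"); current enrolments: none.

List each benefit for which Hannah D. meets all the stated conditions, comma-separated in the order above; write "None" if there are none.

Bereavement Leave

Service from Sep 18, 2020 to 24 Nov 2020: 67 days.
Health Insurance — status full-time ✓ (not excluded); service 67 days ≥ 60 days ✓; dept Engineering ✗ → not eligible.
Unlimited PTO Program — service 67 days < 120 days ✗ → not eligible.
Health Savings Account — status full-time ✗ (requires part-time) → not eligible.
Caregiver Leave — status full-time ✓; service 67 days < 9 months (≈270 days) ✗ → not eligible.
Supplemental Life Insurance — status full-time ✗ (requires part-time or temporary) → not eligible.
Bereavement Leave — status full-time ✓; 37 hrs/wk ≥ 20 ✓; service 67 days ≥ 6 weeks (≈42 days) ✓; age 43 ≥ 18 ✓ → eligible.
Wellness Stipend — service 67 days < 6 months (≈180 days) ✗ → not eligible.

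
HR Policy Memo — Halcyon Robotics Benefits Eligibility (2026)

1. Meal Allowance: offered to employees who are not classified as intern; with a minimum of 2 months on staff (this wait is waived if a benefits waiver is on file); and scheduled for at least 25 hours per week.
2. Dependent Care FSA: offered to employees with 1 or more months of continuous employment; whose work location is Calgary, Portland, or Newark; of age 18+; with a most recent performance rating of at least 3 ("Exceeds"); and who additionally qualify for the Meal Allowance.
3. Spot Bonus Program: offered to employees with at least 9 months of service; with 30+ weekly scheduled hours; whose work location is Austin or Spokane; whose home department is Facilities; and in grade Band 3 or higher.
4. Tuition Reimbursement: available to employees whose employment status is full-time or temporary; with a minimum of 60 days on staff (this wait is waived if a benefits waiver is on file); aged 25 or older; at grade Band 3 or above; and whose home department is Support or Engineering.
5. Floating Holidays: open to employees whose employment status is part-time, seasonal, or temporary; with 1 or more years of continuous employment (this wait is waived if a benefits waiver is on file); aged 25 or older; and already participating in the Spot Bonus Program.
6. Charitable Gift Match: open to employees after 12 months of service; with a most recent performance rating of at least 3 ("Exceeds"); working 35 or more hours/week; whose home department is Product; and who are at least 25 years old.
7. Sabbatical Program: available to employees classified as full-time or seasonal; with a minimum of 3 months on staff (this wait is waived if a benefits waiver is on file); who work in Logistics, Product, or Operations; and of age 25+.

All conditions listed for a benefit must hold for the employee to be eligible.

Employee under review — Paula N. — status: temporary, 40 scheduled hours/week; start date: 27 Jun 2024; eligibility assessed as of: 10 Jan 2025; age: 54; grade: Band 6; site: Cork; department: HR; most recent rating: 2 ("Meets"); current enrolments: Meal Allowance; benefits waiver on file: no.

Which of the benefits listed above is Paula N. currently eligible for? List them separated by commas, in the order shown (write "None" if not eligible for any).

Service from 27 Jun 2024 to 10 Jan 2025: 197 days.
Meal Allowance — status temporary ✓ (not excluded); no waiver, service 197 days ≥ 2 months (≈60 days) ✓; 40 hrs/wk ≥ 25 ✓ → eligible.
Dependent Care FSA — service 197 days ≥ 1 month (≈30 days) ✓; site Cork ✗ (not Calgary, Portland, or Newark) → not eligible.
Spot Bonus Program — service 197 days < 9 months (≈270 days) ✗ → not eligible.
Tuition Reimbursement — status temporary ✓; no waiver, service 197 days ≥ 60 days ✓; age 54 ≥ 25 ✓; grade Band 6 ≥ Band 3 ✓; dept HR ✗ → not eligible.
Floating Holidays — status temporary ✓; no waiver, service 197 days < 1 year (≈365 days) ✗ → not eligible.
Charitable Gift Match — service 197 days < 12 months (≈360 days) ✗ → not eligible.
Sabbatical Program — status temporary ✗ (requires full-time or seasonal) → not eligible.

Meal Allowance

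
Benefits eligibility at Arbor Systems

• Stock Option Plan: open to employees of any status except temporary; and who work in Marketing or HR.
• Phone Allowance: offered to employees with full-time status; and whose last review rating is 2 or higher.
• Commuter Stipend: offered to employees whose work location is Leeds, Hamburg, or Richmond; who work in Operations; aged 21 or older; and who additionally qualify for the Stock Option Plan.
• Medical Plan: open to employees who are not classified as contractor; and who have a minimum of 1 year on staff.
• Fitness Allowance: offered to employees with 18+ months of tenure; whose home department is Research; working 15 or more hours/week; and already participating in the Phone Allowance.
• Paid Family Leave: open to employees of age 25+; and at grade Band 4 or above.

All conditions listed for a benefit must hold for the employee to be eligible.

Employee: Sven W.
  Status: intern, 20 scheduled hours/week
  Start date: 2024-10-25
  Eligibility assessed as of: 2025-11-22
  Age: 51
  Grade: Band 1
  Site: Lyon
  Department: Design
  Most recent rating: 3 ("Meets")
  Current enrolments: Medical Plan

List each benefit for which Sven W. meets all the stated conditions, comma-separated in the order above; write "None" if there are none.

Service from 2024-10-25 to 2025-11-22: 393 days.
Stock Option Plan — status intern ✓ (not excluded); dept Design ✗ → not eligible.
Phone Allowance — status intern ✗ (requires full-time) → not eligible.
Commuter Stipend — site Lyon ✗ (not Leeds, Hamburg, or Richmond) → not eligible.
Medical Plan — status intern ✓ (not excluded); service 393 days ≥ 1 year (≈365 days) ✓ → eligible.
Fitness Allowance — service 393 days < 18 months (≈540 days) ✗ → not eligible.
Paid Family Leave — age 51 ≥ 25 ✓; grade Band 1 < Band 4 ✗ → not eligible.

Medical Plan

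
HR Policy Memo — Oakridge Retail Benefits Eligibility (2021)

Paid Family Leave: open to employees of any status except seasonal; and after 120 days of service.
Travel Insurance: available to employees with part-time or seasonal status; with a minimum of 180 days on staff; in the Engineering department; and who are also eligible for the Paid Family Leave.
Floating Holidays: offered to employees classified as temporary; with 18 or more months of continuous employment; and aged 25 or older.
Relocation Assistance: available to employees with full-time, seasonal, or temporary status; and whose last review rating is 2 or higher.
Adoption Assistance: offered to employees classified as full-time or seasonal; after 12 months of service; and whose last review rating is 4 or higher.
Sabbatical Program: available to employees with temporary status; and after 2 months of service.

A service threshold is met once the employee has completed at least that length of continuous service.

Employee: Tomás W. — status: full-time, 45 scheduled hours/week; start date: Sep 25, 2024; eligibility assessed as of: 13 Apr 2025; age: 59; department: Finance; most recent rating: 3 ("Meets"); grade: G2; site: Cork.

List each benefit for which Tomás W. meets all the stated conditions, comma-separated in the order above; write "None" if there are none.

Service from Sep 25, 2024 to 13 Apr 2025: 200 days.
Paid Family Leave — status full-time ✓ (not excluded); service 200 days ≥ 120 days ✓ → eligible.
Travel Insurance — status full-time ✗ (requires part-time or seasonal) → not eligible.
Floating Holidays — status full-time ✗ (requires temporary) → not eligible.
Relocation Assistance — status full-time ✓; rating 3 ≥ 2 ✓ → eligible.
Adoption Assistance — status full-time ✓; service 200 days < 12 months (≈360 days) ✗ → not eligible.
Sabbatical Program — status full-time ✗ (requires temporary) → not eligible.

Paid Family Leave, Relocation Assistance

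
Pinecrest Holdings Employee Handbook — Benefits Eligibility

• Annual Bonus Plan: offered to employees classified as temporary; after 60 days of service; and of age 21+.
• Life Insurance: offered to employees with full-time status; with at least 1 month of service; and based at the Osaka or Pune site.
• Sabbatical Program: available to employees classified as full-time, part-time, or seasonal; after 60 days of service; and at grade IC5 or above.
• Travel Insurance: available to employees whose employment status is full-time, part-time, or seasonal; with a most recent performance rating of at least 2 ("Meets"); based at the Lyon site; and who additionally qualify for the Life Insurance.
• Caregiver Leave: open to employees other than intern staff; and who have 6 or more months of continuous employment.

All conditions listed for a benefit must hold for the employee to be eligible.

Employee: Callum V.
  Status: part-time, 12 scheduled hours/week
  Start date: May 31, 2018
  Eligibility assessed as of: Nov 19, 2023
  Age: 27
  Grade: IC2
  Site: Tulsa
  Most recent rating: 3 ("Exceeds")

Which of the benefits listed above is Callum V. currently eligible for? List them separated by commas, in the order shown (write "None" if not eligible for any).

Service from May 31, 2018 to Nov 19, 2023: 1998 days.
Annual Bonus Plan — status part-time ✗ (requires temporary) → not eligible.
Life Insurance — status part-time ✗ (requires full-time) → not eligible.
Sabbatical Program — status part-time ✓; service 1998 days ≥ 60 days ✓; grade IC2 < IC5 ✗ → not eligible.
Travel Insurance — status part-time ✓; rating 3 ≥ 2 ✓; site Tulsa ✗ (not Lyon) → not eligible.
Caregiver Leave — status part-time ✓ (not excluded); service 1998 days ≥ 6 months (≈180 days) ✓ → eligible.

Caregiver Leave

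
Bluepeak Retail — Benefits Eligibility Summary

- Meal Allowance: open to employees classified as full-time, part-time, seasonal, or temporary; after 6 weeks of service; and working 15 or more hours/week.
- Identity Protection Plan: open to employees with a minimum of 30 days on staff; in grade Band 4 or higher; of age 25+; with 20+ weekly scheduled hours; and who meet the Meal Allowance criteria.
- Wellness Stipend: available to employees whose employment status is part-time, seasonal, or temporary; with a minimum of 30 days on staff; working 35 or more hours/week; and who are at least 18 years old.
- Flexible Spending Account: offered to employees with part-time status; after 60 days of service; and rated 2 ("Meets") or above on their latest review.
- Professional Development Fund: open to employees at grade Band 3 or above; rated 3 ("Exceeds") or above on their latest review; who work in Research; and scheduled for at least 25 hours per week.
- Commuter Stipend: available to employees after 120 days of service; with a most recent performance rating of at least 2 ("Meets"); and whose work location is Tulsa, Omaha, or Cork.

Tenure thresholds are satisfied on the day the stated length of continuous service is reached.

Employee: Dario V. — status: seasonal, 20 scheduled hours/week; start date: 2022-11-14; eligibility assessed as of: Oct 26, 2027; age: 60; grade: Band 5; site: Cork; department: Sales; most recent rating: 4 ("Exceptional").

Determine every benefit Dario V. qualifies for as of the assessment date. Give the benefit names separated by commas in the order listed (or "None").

Service from 2022-11-14 to Oct 26, 2027: 1807 days.
Meal Allowance — status seasonal ✓; service 1807 days ≥ 6 weeks (≈42 days) ✓; 20 hrs/wk ≥ 15 ✓ → eligible.
Identity Protection Plan — service 1807 days ≥ 30 days ✓; grade Band 5 ≥ Band 4 ✓; age 60 ≥ 25 ✓; 20 hrs/wk ≥ 20 ✓; eligible for Meal Allowance ✓ → eligible.
Wellness Stipend — status seasonal ✓; service 1807 days ≥ 30 days ✓; 20 hrs/wk < 35 ✗ → not eligible.
Flexible Spending Account — status seasonal ✗ (requires part-time) → not eligible.
Professional Development Fund — grade Band 5 ≥ Band 3 ✓; rating 4 ≥ 3 ✓; dept Sales ✗ → not eligible.
Commuter Stipend — service 1807 days ≥ 120 days ✓; rating 4 ≥ 2 ✓; site Cork ✓ → eligible.

Meal Allowance, Identity Protection Plan, Commuter Stipend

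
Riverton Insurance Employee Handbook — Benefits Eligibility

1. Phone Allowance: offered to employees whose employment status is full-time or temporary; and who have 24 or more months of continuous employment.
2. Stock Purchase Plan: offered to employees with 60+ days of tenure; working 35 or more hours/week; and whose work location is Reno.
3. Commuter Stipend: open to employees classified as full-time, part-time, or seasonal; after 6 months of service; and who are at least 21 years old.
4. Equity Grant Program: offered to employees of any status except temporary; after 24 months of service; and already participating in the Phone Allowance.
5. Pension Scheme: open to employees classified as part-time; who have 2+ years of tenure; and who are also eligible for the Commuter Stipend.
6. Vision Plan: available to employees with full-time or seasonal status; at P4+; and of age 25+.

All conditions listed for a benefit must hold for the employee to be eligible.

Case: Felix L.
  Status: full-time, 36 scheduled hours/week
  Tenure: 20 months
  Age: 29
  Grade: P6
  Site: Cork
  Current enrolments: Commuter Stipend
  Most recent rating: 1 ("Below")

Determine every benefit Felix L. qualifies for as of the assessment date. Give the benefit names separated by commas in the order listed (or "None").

Commuter Stipend, Vision Plan

Phone Allowance — status full-time ✓; service 20 months < 24 months ✗ → not eligible.
Stock Purchase Plan — service 20 months ≥ 60 days ✓; 36 hrs/wk ≥ 35 ✓; site Cork ✗ (not Reno) → not eligible.
Commuter Stipend — status full-time ✓; service 20 months ≥ 6 months ✓; age 29 ≥ 21 ✓ → eligible.
Equity Grant Program — status full-time ✓ (not excluded); service 20 months < 24 months ✗ → not eligible.
Pension Scheme — status full-time ✗ (requires part-time) → not eligible.
Vision Plan — status full-time ✓; grade P6 ≥ P4 ✓; age 29 ≥ 25 ✓ → eligible.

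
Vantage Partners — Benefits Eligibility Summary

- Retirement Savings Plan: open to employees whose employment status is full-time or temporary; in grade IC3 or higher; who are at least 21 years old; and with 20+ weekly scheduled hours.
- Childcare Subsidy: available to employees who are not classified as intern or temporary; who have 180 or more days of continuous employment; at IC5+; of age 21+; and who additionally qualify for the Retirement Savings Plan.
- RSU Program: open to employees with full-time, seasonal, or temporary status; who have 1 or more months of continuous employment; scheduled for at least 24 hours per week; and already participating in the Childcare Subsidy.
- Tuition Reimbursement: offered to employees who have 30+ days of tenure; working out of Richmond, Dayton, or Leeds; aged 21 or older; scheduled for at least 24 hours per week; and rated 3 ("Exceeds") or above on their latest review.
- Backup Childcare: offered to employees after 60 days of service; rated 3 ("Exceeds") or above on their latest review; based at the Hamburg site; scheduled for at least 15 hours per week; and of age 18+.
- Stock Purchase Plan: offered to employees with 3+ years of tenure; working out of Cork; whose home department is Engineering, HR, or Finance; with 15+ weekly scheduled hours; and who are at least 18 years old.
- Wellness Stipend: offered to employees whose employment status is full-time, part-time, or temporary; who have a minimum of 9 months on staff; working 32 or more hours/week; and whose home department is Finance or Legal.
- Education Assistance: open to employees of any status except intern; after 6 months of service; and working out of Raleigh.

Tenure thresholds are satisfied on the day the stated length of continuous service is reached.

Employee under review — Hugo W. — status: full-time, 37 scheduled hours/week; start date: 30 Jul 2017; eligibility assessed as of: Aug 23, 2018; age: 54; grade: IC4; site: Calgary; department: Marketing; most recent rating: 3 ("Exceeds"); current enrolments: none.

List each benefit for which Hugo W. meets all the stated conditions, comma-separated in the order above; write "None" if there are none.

Retirement Savings Plan

Service from 30 Jul 2017 to Aug 23, 2018: 389 days.
Retirement Savings Plan — status full-time ✓; grade IC4 ≥ IC3 ✓; age 54 ≥ 21 ✓; 37 hrs/wk ≥ 20 ✓ → eligible.
Childcare Subsidy — status full-time ✓ (not excluded); service 389 days ≥ 180 days ✓; grade IC4 < IC5 ✗ → not eligible.
RSU Program — status full-time ✓; service 389 days ≥ 1 month (≈30 days) ✓; 37 hrs/wk ≥ 24 ✓; not enrolled in Childcare Subsidy ✗ → not eligible.
Tuition Reimbursement — service 389 days ≥ 30 days ✓; site Calgary ✗ (not Richmond, Dayton, or Leeds) → not eligible.
Backup Childcare — service 389 days ≥ 60 days ✓; rating 3 ≥ 3 ✓; site Calgary ✗ (not Hamburg) → not eligible.
Stock Purchase Plan — service 389 days < 3 years (≈1095 days) ✗ → not eligible.
Wellness Stipend — status full-time ✓; service 389 days ≥ 9 months (≈270 days) ✓; 37 hrs/wk ≥ 32 ✓; dept Marketing ✗ → not eligible.
Education Assistance — status full-time ✓ (not excluded); service 389 days ≥ 6 months (≈180 days) ✓; site Calgary ✗ (not Raleigh) → not eligible.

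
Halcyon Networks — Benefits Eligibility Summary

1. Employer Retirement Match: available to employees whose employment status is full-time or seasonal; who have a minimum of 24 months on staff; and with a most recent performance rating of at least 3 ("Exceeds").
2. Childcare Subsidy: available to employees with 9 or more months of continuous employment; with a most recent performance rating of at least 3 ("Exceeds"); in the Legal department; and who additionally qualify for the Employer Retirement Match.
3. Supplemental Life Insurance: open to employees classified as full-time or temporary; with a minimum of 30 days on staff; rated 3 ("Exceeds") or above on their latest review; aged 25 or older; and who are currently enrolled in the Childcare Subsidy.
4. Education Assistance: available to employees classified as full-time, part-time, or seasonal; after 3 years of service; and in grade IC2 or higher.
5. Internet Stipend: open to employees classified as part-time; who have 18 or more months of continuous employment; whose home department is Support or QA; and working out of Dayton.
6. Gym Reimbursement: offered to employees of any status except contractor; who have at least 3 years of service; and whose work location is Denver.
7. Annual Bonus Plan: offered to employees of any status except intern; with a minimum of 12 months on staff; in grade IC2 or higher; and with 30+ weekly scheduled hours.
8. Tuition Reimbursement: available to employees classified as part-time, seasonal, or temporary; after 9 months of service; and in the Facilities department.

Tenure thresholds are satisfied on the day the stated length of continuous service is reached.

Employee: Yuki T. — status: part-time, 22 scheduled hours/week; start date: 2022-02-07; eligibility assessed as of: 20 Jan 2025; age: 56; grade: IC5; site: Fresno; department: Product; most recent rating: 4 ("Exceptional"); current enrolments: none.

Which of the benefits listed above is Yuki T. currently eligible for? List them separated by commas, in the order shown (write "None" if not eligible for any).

Service from 2022-02-07 to 20 Jan 2025: 1078 days.
Employer Retirement Match — status part-time ✗ (requires full-time or seasonal) → not eligible.
Childcare Subsidy — service 1078 days ≥ 9 months (≈270 days) ✓; rating 4 ≥ 3 ✓; dept Product ✗ → not eligible.
Supplemental Life Insurance — status part-time ✗ (requires full-time or temporary) → not eligible.
Education Assistance — status part-time ✓; service 1078 days < 3 years (≈1095 days) ✗ → not eligible.
Internet Stipend — status part-time ✓; service 1078 days ≥ 18 months (≈540 days) ✓; dept Product ✗ → not eligible.
Gym Reimbursement — status part-time ✓ (not excluded); service 1078 days < 3 years (≈1095 days) ✗ → not eligible.
Annual Bonus Plan — status part-time ✓ (not excluded); service 1078 days ≥ 12 months (≈360 days) ✓; grade IC5 ≥ IC2 ✓; 22 hrs/wk < 30 ✗ → not eligible.
Tuition Reimbursement — status part-time ✓; service 1078 days ≥ 9 months (≈270 days) ✓; dept Product ✗ → not eligible.

None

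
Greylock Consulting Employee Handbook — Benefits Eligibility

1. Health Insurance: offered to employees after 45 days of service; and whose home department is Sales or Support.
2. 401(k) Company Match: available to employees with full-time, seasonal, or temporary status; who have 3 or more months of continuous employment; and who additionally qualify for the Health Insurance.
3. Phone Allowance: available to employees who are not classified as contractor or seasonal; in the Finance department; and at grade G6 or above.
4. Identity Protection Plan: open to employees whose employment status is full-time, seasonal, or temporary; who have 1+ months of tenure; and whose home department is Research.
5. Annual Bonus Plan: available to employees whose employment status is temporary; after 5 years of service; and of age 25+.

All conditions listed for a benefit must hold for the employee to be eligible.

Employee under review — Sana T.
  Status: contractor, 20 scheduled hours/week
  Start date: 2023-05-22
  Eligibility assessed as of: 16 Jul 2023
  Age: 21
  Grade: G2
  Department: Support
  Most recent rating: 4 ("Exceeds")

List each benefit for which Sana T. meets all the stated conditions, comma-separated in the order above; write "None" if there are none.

Health Insurance

Service from 2023-05-22 to 16 Jul 2023: 55 days.
Health Insurance — service 55 days ≥ 45 days ✓; dept Support ✓ → eligible.
401(k) Company Match — status contractor ✗ (requires full-time, seasonal, or temporary) → not eligible.
Phone Allowance — status contractor ✗ (excluded) → not eligible.
Identity Protection Plan — status contractor ✗ (requires full-time, seasonal, or temporary) → not eligible.
Annual Bonus Plan — status contractor ✗ (requires temporary) → not eligible.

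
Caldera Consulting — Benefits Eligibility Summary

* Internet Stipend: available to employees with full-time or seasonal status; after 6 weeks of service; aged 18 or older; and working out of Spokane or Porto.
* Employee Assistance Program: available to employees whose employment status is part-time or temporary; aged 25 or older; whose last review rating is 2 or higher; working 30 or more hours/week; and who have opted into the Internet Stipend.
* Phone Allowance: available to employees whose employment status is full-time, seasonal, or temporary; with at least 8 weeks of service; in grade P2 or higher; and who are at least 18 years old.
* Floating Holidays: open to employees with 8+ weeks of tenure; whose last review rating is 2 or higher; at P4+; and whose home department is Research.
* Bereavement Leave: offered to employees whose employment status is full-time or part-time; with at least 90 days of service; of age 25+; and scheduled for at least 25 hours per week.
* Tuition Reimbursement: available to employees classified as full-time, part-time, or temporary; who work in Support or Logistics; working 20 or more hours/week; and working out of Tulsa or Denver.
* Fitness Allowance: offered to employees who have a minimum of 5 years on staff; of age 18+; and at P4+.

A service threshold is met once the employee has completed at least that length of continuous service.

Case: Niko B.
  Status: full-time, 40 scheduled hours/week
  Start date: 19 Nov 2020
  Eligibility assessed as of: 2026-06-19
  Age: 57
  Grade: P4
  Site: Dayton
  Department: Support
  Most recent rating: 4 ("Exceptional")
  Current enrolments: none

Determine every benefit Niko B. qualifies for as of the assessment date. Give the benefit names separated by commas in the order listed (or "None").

Service from 19 Nov 2020 to 2026-06-19: 2038 days.
Internet Stipend — status full-time ✓; service 2038 days ≥ 6 weeks (≈42 days) ✓; age 57 ≥ 18 ✓; site Dayton ✗ (not Spokane or Porto) → not eligible.
Employee Assistance Program — status full-time ✗ (requires part-time or temporary) → not eligible.
Phone Allowance — status full-time ✓; service 2038 days ≥ 8 weeks (≈56 days) ✓; grade P4 ≥ P2 ✓; age 57 ≥ 18 ✓ → eligible.
Floating Holidays — service 2038 days ≥ 8 weeks (≈56 days) ✓; rating 4 ≥ 2 ✓; grade P4 ≥ P4 ✓; dept Support ✗ → not eligible.
Bereavement Leave — status full-time ✓; service 2038 days ≥ 90 days ✓; age 57 ≥ 25 ✓; 40 hrs/wk ≥ 25 ✓ → eligible.
Tuition Reimbursement — status full-time ✓; dept Support ✓; 40 hrs/wk ≥ 20 ✓; site Dayton ✗ (not Tulsa or Denver) → not eligible.
Fitness Allowance — service 2038 days ≥ 5 years (≈1825 days) ✓; age 57 ≥ 18 ✓; grade P4 ≥ P4 ✓ → eligible.

Phone Allowance, Bereavement Leave, Fitness Allowance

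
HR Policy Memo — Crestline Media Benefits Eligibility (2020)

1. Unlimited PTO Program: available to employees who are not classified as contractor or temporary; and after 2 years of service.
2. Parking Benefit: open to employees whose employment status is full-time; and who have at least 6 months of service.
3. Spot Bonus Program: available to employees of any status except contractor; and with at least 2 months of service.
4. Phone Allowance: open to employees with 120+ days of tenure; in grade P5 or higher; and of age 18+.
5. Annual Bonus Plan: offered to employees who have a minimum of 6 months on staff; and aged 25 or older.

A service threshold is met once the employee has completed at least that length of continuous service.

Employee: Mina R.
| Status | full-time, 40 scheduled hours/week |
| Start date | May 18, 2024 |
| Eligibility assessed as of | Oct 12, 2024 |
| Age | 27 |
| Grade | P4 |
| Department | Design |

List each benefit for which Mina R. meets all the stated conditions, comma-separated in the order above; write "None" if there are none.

Service from May 18, 2024 to Oct 12, 2024: 147 days.
Unlimited PTO Program — status full-time ✓ (not excluded); service 147 days < 2 years (≈730 days) ✗ → not eligible.
Parking Benefit — status full-time ✓; service 147 days < 6 months (≈180 days) ✗ → not eligible.
Spot Bonus Program — status full-time ✓ (not excluded); service 147 days ≥ 2 months (≈60 days) ✓ → eligible.
Phone Allowance — service 147 days ≥ 120 days ✓; grade P4 < P5 ✗ → not eligible.
Annual Bonus Plan — service 147 days < 6 months (≈180 days) ✗ → not eligible.

Spot Bonus Program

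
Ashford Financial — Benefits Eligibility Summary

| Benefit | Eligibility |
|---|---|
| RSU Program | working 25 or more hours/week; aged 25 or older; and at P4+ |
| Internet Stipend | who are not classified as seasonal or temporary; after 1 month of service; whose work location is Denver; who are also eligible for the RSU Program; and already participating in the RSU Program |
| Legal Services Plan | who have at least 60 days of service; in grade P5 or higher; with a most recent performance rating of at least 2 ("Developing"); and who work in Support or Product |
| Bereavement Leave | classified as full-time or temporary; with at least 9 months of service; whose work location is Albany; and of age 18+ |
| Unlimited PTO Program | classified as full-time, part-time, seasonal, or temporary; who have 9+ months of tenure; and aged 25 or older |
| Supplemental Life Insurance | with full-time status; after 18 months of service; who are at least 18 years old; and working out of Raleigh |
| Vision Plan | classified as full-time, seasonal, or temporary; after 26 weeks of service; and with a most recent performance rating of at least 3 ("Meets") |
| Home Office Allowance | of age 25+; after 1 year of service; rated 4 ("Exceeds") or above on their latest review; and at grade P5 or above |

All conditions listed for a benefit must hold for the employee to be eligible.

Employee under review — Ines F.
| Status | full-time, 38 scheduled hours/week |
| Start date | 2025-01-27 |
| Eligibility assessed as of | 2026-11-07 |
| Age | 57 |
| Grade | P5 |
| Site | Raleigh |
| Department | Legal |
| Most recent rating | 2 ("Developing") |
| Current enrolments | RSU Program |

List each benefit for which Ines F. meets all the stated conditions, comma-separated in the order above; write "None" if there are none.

RSU Program, Unlimited PTO Program, Supplemental Life Insurance

Service from 2025-01-27 to 2026-11-07: 649 days.
RSU Program — 38 hrs/wk ≥ 25 ✓; age 57 ≥ 25 ✓; grade P5 ≥ P4 ✓ → eligible.
Internet Stipend — status full-time ✓ (not excluded); service 649 days ≥ 1 month (≈30 days) ✓; site Raleigh ✗ (not Denver) → not eligible.
Legal Services Plan — service 649 days ≥ 60 days ✓; grade P5 ≥ P5 ✓; rating 2 ≥ 2 ✓; dept Legal ✗ → not eligible.
Bereavement Leave — status full-time ✓; service 649 days ≥ 9 months (≈270 days) ✓; site Raleigh ✗ (not Albany) → not eligible.
Unlimited PTO Program — status full-time ✓; service 649 days ≥ 9 months (≈270 days) ✓; age 57 ≥ 25 ✓ → eligible.
Supplemental Life Insurance — status full-time ✓; service 649 days ≥ 18 months (≈540 days) ✓; age 57 ≥ 18 ✓; site Raleigh ✓ → eligible.
Vision Plan — status full-time ✓; service 649 days ≥ 26 weeks (≈182 days) ✓; rating 2 < 3 ✗ → not eligible.
Home Office Allowance — age 57 ≥ 25 ✓; service 649 days ≥ 1 year (≈365 days) ✓; rating 2 < 4 ✗ → not eligible.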